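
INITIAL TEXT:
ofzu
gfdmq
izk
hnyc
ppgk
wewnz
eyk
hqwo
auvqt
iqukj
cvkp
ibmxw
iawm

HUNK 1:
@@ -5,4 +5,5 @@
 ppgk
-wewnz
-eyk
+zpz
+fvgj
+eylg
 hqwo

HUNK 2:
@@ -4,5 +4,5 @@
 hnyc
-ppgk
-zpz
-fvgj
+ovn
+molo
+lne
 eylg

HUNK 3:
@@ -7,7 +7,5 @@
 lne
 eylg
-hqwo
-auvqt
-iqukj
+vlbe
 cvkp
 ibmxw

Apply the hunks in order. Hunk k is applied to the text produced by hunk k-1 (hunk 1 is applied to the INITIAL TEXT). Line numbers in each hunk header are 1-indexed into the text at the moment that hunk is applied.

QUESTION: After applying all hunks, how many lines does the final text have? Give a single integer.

Hunk 1: at line 5 remove [wewnz,eyk] add [zpz,fvgj,eylg] -> 14 lines: ofzu gfdmq izk hnyc ppgk zpz fvgj eylg hqwo auvqt iqukj cvkp ibmxw iawm
Hunk 2: at line 4 remove [ppgk,zpz,fvgj] add [ovn,molo,lne] -> 14 lines: ofzu gfdmq izk hnyc ovn molo lne eylg hqwo auvqt iqukj cvkp ibmxw iawm
Hunk 3: at line 7 remove [hqwo,auvqt,iqukj] add [vlbe] -> 12 lines: ofzu gfdmq izk hnyc ovn molo lne eylg vlbe cvkp ibmxw iawm
Final line count: 12

Answer: 12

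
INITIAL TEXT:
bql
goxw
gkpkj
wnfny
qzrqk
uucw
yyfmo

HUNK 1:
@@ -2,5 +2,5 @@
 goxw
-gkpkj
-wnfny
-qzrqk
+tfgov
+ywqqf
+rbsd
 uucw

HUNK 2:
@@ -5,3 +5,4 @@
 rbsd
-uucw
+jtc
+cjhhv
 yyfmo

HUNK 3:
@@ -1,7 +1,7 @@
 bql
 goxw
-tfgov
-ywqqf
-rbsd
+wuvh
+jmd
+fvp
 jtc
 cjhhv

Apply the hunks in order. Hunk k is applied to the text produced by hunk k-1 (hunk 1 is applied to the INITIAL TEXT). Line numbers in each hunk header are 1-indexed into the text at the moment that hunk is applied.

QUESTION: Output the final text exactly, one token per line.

Hunk 1: at line 2 remove [gkpkj,wnfny,qzrqk] add [tfgov,ywqqf,rbsd] -> 7 lines: bql goxw tfgov ywqqf rbsd uucw yyfmo
Hunk 2: at line 5 remove [uucw] add [jtc,cjhhv] -> 8 lines: bql goxw tfgov ywqqf rbsd jtc cjhhv yyfmo
Hunk 3: at line 1 remove [tfgov,ywqqf,rbsd] add [wuvh,jmd,fvp] -> 8 lines: bql goxw wuvh jmd fvp jtc cjhhv yyfmo

Answer: bql
goxw
wuvh
jmd
fvp
jtc
cjhhv
yyfmo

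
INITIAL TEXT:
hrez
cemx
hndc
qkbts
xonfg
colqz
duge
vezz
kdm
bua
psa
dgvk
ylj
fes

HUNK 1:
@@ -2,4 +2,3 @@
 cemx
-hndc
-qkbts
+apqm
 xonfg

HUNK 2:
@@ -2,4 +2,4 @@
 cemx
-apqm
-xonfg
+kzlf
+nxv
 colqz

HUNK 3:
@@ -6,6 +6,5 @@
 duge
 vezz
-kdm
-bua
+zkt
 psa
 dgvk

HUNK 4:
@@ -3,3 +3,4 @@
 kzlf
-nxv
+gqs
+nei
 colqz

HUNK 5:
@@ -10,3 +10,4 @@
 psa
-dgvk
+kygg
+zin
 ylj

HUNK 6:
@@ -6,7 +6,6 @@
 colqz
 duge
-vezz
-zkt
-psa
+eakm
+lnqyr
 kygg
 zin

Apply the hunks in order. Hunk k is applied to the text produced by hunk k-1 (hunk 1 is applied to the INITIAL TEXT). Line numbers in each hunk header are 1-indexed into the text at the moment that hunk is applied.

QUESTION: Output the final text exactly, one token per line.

Hunk 1: at line 2 remove [hndc,qkbts] add [apqm] -> 13 lines: hrez cemx apqm xonfg colqz duge vezz kdm bua psa dgvk ylj fes
Hunk 2: at line 2 remove [apqm,xonfg] add [kzlf,nxv] -> 13 lines: hrez cemx kzlf nxv colqz duge vezz kdm bua psa dgvk ylj fes
Hunk 3: at line 6 remove [kdm,bua] add [zkt] -> 12 lines: hrez cemx kzlf nxv colqz duge vezz zkt psa dgvk ylj fes
Hunk 4: at line 3 remove [nxv] add [gqs,nei] -> 13 lines: hrez cemx kzlf gqs nei colqz duge vezz zkt psa dgvk ylj fes
Hunk 5: at line 10 remove [dgvk] add [kygg,zin] -> 14 lines: hrez cemx kzlf gqs nei colqz duge vezz zkt psa kygg zin ylj fes
Hunk 6: at line 6 remove [vezz,zkt,psa] add [eakm,lnqyr] -> 13 lines: hrez cemx kzlf gqs nei colqz duge eakm lnqyr kygg zin ylj fes

Answer: hrez
cemx
kzlf
gqs
nei
colqz
duge
eakm
lnqyr
kygg
zin
ylj
fes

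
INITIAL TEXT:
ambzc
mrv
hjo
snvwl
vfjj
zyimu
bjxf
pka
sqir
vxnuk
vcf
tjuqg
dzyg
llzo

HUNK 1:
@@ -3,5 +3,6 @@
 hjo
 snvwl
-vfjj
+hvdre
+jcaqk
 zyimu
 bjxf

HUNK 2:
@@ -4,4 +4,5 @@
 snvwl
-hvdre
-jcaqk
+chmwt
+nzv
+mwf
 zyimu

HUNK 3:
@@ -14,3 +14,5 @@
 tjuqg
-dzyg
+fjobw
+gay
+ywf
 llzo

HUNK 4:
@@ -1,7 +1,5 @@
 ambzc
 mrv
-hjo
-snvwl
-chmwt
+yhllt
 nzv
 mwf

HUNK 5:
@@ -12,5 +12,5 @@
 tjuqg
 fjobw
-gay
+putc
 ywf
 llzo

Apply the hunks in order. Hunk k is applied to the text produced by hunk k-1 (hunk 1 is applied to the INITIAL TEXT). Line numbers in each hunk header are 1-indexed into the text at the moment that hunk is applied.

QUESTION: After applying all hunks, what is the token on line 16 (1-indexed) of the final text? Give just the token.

Hunk 1: at line 3 remove [vfjj] add [hvdre,jcaqk] -> 15 lines: ambzc mrv hjo snvwl hvdre jcaqk zyimu bjxf pka sqir vxnuk vcf tjuqg dzyg llzo
Hunk 2: at line 4 remove [hvdre,jcaqk] add [chmwt,nzv,mwf] -> 16 lines: ambzc mrv hjo snvwl chmwt nzv mwf zyimu bjxf pka sqir vxnuk vcf tjuqg dzyg llzo
Hunk 3: at line 14 remove [dzyg] add [fjobw,gay,ywf] -> 18 lines: ambzc mrv hjo snvwl chmwt nzv mwf zyimu bjxf pka sqir vxnuk vcf tjuqg fjobw gay ywf llzo
Hunk 4: at line 1 remove [hjo,snvwl,chmwt] add [yhllt] -> 16 lines: ambzc mrv yhllt nzv mwf zyimu bjxf pka sqir vxnuk vcf tjuqg fjobw gay ywf llzo
Hunk 5: at line 12 remove [gay] add [putc] -> 16 lines: ambzc mrv yhllt nzv mwf zyimu bjxf pka sqir vxnuk vcf tjuqg fjobw putc ywf llzo
Final line 16: llzo

Answer: llzo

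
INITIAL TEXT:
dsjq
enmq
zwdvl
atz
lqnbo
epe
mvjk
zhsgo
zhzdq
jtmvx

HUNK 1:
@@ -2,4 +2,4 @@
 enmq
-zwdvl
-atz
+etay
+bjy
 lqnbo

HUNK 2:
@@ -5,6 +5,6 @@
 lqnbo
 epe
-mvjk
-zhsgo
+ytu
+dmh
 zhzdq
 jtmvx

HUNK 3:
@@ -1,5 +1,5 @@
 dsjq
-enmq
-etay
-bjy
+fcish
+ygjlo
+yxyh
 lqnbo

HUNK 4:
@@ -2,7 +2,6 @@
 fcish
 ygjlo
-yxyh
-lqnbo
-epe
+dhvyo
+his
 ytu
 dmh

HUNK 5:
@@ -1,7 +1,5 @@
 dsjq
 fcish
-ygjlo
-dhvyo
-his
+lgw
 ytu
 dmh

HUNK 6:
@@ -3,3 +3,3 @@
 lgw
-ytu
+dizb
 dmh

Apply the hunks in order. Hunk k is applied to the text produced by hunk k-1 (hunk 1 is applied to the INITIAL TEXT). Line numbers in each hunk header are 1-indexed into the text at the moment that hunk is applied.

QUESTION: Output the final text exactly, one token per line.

Hunk 1: at line 2 remove [zwdvl,atz] add [etay,bjy] -> 10 lines: dsjq enmq etay bjy lqnbo epe mvjk zhsgo zhzdq jtmvx
Hunk 2: at line 5 remove [mvjk,zhsgo] add [ytu,dmh] -> 10 lines: dsjq enmq etay bjy lqnbo epe ytu dmh zhzdq jtmvx
Hunk 3: at line 1 remove [enmq,etay,bjy] add [fcish,ygjlo,yxyh] -> 10 lines: dsjq fcish ygjlo yxyh lqnbo epe ytu dmh zhzdq jtmvx
Hunk 4: at line 2 remove [yxyh,lqnbo,epe] add [dhvyo,his] -> 9 lines: dsjq fcish ygjlo dhvyo his ytu dmh zhzdq jtmvx
Hunk 5: at line 1 remove [ygjlo,dhvyo,his] add [lgw] -> 7 lines: dsjq fcish lgw ytu dmh zhzdq jtmvx
Hunk 6: at line 3 remove [ytu] add [dizb] -> 7 lines: dsjq fcish lgw dizb dmh zhzdq jtmvx

Answer: dsjq
fcish
lgw
dizb
dmh
zhzdq
jtmvx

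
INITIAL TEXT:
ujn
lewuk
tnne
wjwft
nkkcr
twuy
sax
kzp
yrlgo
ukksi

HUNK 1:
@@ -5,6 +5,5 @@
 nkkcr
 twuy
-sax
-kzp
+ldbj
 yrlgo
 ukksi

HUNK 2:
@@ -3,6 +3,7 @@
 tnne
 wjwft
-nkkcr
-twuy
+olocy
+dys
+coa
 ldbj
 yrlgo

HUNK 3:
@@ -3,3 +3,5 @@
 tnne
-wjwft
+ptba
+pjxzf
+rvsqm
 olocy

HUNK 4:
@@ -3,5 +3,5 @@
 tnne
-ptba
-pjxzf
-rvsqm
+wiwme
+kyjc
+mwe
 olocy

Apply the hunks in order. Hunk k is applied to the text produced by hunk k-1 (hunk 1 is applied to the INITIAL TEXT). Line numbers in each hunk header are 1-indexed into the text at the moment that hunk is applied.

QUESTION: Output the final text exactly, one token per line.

Answer: ujn
lewuk
tnne
wiwme
kyjc
mwe
olocy
dys
coa
ldbj
yrlgo
ukksi

Derivation:
Hunk 1: at line 5 remove [sax,kzp] add [ldbj] -> 9 lines: ujn lewuk tnne wjwft nkkcr twuy ldbj yrlgo ukksi
Hunk 2: at line 3 remove [nkkcr,twuy] add [olocy,dys,coa] -> 10 lines: ujn lewuk tnne wjwft olocy dys coa ldbj yrlgo ukksi
Hunk 3: at line 3 remove [wjwft] add [ptba,pjxzf,rvsqm] -> 12 lines: ujn lewuk tnne ptba pjxzf rvsqm olocy dys coa ldbj yrlgo ukksi
Hunk 4: at line 3 remove [ptba,pjxzf,rvsqm] add [wiwme,kyjc,mwe] -> 12 lines: ujn lewuk tnne wiwme kyjc mwe olocy dys coa ldbj yrlgo ukksi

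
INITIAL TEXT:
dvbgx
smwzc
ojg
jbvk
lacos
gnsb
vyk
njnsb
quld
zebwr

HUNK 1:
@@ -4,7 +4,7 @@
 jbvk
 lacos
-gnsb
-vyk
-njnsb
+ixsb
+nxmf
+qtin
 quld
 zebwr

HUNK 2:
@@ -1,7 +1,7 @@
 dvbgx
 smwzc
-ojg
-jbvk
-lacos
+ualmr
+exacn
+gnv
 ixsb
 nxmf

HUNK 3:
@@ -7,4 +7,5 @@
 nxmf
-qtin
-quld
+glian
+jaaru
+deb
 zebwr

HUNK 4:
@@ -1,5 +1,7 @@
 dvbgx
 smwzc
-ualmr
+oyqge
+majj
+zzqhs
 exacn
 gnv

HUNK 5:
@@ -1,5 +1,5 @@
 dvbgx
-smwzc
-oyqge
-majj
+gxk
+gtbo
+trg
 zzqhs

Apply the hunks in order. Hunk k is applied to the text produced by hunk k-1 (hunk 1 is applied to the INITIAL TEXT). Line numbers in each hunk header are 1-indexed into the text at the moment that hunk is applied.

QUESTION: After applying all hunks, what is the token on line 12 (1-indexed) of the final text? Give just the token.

Hunk 1: at line 4 remove [gnsb,vyk,njnsb] add [ixsb,nxmf,qtin] -> 10 lines: dvbgx smwzc ojg jbvk lacos ixsb nxmf qtin quld zebwr
Hunk 2: at line 1 remove [ojg,jbvk,lacos] add [ualmr,exacn,gnv] -> 10 lines: dvbgx smwzc ualmr exacn gnv ixsb nxmf qtin quld zebwr
Hunk 3: at line 7 remove [qtin,quld] add [glian,jaaru,deb] -> 11 lines: dvbgx smwzc ualmr exacn gnv ixsb nxmf glian jaaru deb zebwr
Hunk 4: at line 1 remove [ualmr] add [oyqge,majj,zzqhs] -> 13 lines: dvbgx smwzc oyqge majj zzqhs exacn gnv ixsb nxmf glian jaaru deb zebwr
Hunk 5: at line 1 remove [smwzc,oyqge,majj] add [gxk,gtbo,trg] -> 13 lines: dvbgx gxk gtbo trg zzqhs exacn gnv ixsb nxmf glian jaaru deb zebwr
Final line 12: deb

Answer: deb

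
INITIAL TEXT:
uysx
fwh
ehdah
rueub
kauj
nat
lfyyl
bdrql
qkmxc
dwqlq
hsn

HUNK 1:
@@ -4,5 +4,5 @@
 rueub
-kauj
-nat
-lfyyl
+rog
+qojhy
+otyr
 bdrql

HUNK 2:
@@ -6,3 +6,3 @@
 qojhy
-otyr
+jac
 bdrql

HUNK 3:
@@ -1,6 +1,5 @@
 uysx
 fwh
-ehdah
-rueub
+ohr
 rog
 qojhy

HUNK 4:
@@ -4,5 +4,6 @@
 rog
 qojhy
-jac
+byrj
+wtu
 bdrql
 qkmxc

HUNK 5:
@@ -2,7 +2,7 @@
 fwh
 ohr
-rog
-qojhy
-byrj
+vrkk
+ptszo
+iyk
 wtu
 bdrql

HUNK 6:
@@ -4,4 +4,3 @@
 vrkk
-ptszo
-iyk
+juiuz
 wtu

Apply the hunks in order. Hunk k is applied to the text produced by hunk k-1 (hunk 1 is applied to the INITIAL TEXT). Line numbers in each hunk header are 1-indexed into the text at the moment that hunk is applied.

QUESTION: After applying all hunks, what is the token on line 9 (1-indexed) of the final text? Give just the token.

Hunk 1: at line 4 remove [kauj,nat,lfyyl] add [rog,qojhy,otyr] -> 11 lines: uysx fwh ehdah rueub rog qojhy otyr bdrql qkmxc dwqlq hsn
Hunk 2: at line 6 remove [otyr] add [jac] -> 11 lines: uysx fwh ehdah rueub rog qojhy jac bdrql qkmxc dwqlq hsn
Hunk 3: at line 1 remove [ehdah,rueub] add [ohr] -> 10 lines: uysx fwh ohr rog qojhy jac bdrql qkmxc dwqlq hsn
Hunk 4: at line 4 remove [jac] add [byrj,wtu] -> 11 lines: uysx fwh ohr rog qojhy byrj wtu bdrql qkmxc dwqlq hsn
Hunk 5: at line 2 remove [rog,qojhy,byrj] add [vrkk,ptszo,iyk] -> 11 lines: uysx fwh ohr vrkk ptszo iyk wtu bdrql qkmxc dwqlq hsn
Hunk 6: at line 4 remove [ptszo,iyk] add [juiuz] -> 10 lines: uysx fwh ohr vrkk juiuz wtu bdrql qkmxc dwqlq hsn
Final line 9: dwqlq

Answer: dwqlq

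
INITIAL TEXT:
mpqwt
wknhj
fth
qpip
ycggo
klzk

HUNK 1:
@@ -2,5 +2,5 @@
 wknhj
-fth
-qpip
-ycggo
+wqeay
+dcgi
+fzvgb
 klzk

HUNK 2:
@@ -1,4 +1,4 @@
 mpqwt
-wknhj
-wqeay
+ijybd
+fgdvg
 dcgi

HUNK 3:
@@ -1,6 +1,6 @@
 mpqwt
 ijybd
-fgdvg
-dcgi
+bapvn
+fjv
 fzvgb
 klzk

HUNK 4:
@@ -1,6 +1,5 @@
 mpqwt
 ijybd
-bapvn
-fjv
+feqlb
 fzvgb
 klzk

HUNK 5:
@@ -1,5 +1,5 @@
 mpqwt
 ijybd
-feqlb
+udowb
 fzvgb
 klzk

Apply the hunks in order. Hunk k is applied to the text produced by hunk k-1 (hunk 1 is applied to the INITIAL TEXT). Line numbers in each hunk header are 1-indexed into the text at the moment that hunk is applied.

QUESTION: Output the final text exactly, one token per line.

Answer: mpqwt
ijybd
udowb
fzvgb
klzk

Derivation:
Hunk 1: at line 2 remove [fth,qpip,ycggo] add [wqeay,dcgi,fzvgb] -> 6 lines: mpqwt wknhj wqeay dcgi fzvgb klzk
Hunk 2: at line 1 remove [wknhj,wqeay] add [ijybd,fgdvg] -> 6 lines: mpqwt ijybd fgdvg dcgi fzvgb klzk
Hunk 3: at line 1 remove [fgdvg,dcgi] add [bapvn,fjv] -> 6 lines: mpqwt ijybd bapvn fjv fzvgb klzk
Hunk 4: at line 1 remove [bapvn,fjv] add [feqlb] -> 5 lines: mpqwt ijybd feqlb fzvgb klzk
Hunk 5: at line 1 remove [feqlb] add [udowb] -> 5 lines: mpqwt ijybd udowb fzvgb klzk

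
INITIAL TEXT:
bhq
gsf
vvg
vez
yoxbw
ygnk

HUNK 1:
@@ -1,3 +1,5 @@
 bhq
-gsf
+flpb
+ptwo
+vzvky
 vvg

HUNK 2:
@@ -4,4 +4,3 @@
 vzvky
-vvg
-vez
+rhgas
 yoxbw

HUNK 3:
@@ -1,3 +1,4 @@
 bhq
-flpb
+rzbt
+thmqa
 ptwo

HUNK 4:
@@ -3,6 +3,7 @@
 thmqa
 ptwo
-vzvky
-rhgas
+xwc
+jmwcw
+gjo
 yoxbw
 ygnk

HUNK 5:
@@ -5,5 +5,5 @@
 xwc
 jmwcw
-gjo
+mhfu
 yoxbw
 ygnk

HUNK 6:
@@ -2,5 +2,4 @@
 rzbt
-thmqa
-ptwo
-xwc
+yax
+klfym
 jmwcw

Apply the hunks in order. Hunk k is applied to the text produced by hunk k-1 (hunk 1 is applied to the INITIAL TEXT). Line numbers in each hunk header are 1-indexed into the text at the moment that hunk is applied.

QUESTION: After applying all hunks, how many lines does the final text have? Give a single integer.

Hunk 1: at line 1 remove [gsf] add [flpb,ptwo,vzvky] -> 8 lines: bhq flpb ptwo vzvky vvg vez yoxbw ygnk
Hunk 2: at line 4 remove [vvg,vez] add [rhgas] -> 7 lines: bhq flpb ptwo vzvky rhgas yoxbw ygnk
Hunk 3: at line 1 remove [flpb] add [rzbt,thmqa] -> 8 lines: bhq rzbt thmqa ptwo vzvky rhgas yoxbw ygnk
Hunk 4: at line 3 remove [vzvky,rhgas] add [xwc,jmwcw,gjo] -> 9 lines: bhq rzbt thmqa ptwo xwc jmwcw gjo yoxbw ygnk
Hunk 5: at line 5 remove [gjo] add [mhfu] -> 9 lines: bhq rzbt thmqa ptwo xwc jmwcw mhfu yoxbw ygnk
Hunk 6: at line 2 remove [thmqa,ptwo,xwc] add [yax,klfym] -> 8 lines: bhq rzbt yax klfym jmwcw mhfu yoxbw ygnk
Final line count: 8

Answer: 8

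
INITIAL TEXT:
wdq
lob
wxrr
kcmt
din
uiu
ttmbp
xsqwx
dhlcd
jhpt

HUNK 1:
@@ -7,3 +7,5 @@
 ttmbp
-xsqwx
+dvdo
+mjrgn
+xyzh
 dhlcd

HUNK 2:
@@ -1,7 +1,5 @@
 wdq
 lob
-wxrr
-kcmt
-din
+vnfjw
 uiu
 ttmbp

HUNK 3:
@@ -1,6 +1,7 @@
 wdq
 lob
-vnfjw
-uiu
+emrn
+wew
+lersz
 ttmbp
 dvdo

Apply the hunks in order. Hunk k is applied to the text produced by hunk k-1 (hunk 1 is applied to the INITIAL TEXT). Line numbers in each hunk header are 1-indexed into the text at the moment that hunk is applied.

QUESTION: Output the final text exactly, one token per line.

Hunk 1: at line 7 remove [xsqwx] add [dvdo,mjrgn,xyzh] -> 12 lines: wdq lob wxrr kcmt din uiu ttmbp dvdo mjrgn xyzh dhlcd jhpt
Hunk 2: at line 1 remove [wxrr,kcmt,din] add [vnfjw] -> 10 lines: wdq lob vnfjw uiu ttmbp dvdo mjrgn xyzh dhlcd jhpt
Hunk 3: at line 1 remove [vnfjw,uiu] add [emrn,wew,lersz] -> 11 lines: wdq lob emrn wew lersz ttmbp dvdo mjrgn xyzh dhlcd jhpt

Answer: wdq
lob
emrn
wew
lersz
ttmbp
dvdo
mjrgn
xyzh
dhlcd
jhpt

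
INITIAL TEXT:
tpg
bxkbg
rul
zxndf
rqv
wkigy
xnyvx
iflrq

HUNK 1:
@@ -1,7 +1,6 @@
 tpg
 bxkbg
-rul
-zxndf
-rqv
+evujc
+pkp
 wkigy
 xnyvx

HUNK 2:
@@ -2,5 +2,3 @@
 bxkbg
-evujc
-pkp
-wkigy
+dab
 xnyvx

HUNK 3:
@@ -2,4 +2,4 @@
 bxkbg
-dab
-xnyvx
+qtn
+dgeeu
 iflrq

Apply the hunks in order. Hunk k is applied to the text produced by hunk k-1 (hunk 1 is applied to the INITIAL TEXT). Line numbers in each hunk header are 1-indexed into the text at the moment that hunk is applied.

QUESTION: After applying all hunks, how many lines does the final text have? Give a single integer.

Answer: 5

Derivation:
Hunk 1: at line 1 remove [rul,zxndf,rqv] add [evujc,pkp] -> 7 lines: tpg bxkbg evujc pkp wkigy xnyvx iflrq
Hunk 2: at line 2 remove [evujc,pkp,wkigy] add [dab] -> 5 lines: tpg bxkbg dab xnyvx iflrq
Hunk 3: at line 2 remove [dab,xnyvx] add [qtn,dgeeu] -> 5 lines: tpg bxkbg qtn dgeeu iflrq
Final line count: 5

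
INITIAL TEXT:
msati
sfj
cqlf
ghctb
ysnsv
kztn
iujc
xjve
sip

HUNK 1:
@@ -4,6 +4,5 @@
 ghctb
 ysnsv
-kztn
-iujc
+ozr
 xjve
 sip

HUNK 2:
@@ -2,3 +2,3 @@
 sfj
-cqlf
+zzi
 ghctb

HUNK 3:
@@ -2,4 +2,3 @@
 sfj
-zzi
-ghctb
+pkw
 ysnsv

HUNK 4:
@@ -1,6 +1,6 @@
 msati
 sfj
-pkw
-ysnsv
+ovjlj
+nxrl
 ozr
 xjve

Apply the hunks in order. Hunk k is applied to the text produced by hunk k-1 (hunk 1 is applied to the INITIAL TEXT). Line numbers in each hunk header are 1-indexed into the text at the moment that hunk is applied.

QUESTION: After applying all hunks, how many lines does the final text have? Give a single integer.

Answer: 7

Derivation:
Hunk 1: at line 4 remove [kztn,iujc] add [ozr] -> 8 lines: msati sfj cqlf ghctb ysnsv ozr xjve sip
Hunk 2: at line 2 remove [cqlf] add [zzi] -> 8 lines: msati sfj zzi ghctb ysnsv ozr xjve sip
Hunk 3: at line 2 remove [zzi,ghctb] add [pkw] -> 7 lines: msati sfj pkw ysnsv ozr xjve sip
Hunk 4: at line 1 remove [pkw,ysnsv] add [ovjlj,nxrl] -> 7 lines: msati sfj ovjlj nxrl ozr xjve sip
Final line count: 7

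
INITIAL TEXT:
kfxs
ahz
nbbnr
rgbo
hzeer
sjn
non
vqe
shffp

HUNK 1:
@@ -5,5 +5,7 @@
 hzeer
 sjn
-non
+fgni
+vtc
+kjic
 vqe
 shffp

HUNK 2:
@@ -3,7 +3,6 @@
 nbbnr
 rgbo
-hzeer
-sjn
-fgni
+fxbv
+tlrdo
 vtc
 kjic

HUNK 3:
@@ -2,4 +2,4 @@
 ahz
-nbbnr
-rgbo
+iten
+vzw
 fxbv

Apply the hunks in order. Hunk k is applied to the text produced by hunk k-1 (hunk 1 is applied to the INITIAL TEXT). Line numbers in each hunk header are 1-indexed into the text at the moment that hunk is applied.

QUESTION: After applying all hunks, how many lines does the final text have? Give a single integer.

Answer: 10

Derivation:
Hunk 1: at line 5 remove [non] add [fgni,vtc,kjic] -> 11 lines: kfxs ahz nbbnr rgbo hzeer sjn fgni vtc kjic vqe shffp
Hunk 2: at line 3 remove [hzeer,sjn,fgni] add [fxbv,tlrdo] -> 10 lines: kfxs ahz nbbnr rgbo fxbv tlrdo vtc kjic vqe shffp
Hunk 3: at line 2 remove [nbbnr,rgbo] add [iten,vzw] -> 10 lines: kfxs ahz iten vzw fxbv tlrdo vtc kjic vqe shffp
Final line count: 10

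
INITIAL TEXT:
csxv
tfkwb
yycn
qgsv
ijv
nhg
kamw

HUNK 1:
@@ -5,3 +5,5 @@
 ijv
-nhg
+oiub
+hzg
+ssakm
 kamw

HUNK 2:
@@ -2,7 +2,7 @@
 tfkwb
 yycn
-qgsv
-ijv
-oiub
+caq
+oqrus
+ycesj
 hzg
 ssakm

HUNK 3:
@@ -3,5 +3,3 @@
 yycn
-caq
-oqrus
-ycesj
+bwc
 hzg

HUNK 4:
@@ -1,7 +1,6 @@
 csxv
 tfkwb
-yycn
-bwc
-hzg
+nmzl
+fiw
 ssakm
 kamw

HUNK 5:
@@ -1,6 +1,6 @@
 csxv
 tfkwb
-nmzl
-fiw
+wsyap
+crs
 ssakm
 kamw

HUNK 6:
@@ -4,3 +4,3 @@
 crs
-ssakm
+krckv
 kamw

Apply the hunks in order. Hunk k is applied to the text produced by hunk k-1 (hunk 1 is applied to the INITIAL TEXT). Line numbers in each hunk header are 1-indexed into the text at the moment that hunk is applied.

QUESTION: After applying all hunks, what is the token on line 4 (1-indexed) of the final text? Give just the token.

Hunk 1: at line 5 remove [nhg] add [oiub,hzg,ssakm] -> 9 lines: csxv tfkwb yycn qgsv ijv oiub hzg ssakm kamw
Hunk 2: at line 2 remove [qgsv,ijv,oiub] add [caq,oqrus,ycesj] -> 9 lines: csxv tfkwb yycn caq oqrus ycesj hzg ssakm kamw
Hunk 3: at line 3 remove [caq,oqrus,ycesj] add [bwc] -> 7 lines: csxv tfkwb yycn bwc hzg ssakm kamw
Hunk 4: at line 1 remove [yycn,bwc,hzg] add [nmzl,fiw] -> 6 lines: csxv tfkwb nmzl fiw ssakm kamw
Hunk 5: at line 1 remove [nmzl,fiw] add [wsyap,crs] -> 6 lines: csxv tfkwb wsyap crs ssakm kamw
Hunk 6: at line 4 remove [ssakm] add [krckv] -> 6 lines: csxv tfkwb wsyap crs krckv kamw
Final line 4: crs

Answer: crs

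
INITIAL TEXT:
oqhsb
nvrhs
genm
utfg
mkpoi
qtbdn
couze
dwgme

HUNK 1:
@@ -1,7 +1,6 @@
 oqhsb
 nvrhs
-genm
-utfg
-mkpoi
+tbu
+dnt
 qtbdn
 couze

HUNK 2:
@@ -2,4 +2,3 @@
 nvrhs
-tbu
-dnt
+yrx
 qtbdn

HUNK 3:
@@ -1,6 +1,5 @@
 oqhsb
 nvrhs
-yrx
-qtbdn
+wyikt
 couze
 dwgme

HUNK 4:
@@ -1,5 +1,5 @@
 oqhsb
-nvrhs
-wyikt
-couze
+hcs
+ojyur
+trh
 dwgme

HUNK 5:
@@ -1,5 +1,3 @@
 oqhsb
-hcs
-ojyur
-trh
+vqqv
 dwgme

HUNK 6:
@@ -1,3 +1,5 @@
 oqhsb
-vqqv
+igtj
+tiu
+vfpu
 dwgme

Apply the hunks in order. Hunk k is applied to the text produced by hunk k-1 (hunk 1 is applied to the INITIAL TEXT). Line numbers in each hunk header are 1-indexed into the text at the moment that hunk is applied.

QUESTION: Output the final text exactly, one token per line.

Answer: oqhsb
igtj
tiu
vfpu
dwgme

Derivation:
Hunk 1: at line 1 remove [genm,utfg,mkpoi] add [tbu,dnt] -> 7 lines: oqhsb nvrhs tbu dnt qtbdn couze dwgme
Hunk 2: at line 2 remove [tbu,dnt] add [yrx] -> 6 lines: oqhsb nvrhs yrx qtbdn couze dwgme
Hunk 3: at line 1 remove [yrx,qtbdn] add [wyikt] -> 5 lines: oqhsb nvrhs wyikt couze dwgme
Hunk 4: at line 1 remove [nvrhs,wyikt,couze] add [hcs,ojyur,trh] -> 5 lines: oqhsb hcs ojyur trh dwgme
Hunk 5: at line 1 remove [hcs,ojyur,trh] add [vqqv] -> 3 lines: oqhsb vqqv dwgme
Hunk 6: at line 1 remove [vqqv] add [igtj,tiu,vfpu] -> 5 lines: oqhsb igtj tiu vfpu dwgme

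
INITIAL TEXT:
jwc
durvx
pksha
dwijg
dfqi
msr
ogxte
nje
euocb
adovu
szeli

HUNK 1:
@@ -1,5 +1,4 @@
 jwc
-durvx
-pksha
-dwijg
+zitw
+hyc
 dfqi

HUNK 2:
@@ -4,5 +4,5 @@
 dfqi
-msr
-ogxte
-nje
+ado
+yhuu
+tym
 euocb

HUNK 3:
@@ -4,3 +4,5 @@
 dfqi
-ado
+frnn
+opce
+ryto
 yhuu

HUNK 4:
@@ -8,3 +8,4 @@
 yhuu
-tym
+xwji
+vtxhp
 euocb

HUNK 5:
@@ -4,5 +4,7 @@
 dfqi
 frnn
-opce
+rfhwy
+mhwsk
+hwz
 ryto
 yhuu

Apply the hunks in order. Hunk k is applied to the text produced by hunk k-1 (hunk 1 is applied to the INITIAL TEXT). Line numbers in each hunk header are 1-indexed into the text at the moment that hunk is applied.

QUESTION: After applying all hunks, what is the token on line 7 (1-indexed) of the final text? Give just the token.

Hunk 1: at line 1 remove [durvx,pksha,dwijg] add [zitw,hyc] -> 10 lines: jwc zitw hyc dfqi msr ogxte nje euocb adovu szeli
Hunk 2: at line 4 remove [msr,ogxte,nje] add [ado,yhuu,tym] -> 10 lines: jwc zitw hyc dfqi ado yhuu tym euocb adovu szeli
Hunk 3: at line 4 remove [ado] add [frnn,opce,ryto] -> 12 lines: jwc zitw hyc dfqi frnn opce ryto yhuu tym euocb adovu szeli
Hunk 4: at line 8 remove [tym] add [xwji,vtxhp] -> 13 lines: jwc zitw hyc dfqi frnn opce ryto yhuu xwji vtxhp euocb adovu szeli
Hunk 5: at line 4 remove [opce] add [rfhwy,mhwsk,hwz] -> 15 lines: jwc zitw hyc dfqi frnn rfhwy mhwsk hwz ryto yhuu xwji vtxhp euocb adovu szeli
Final line 7: mhwsk

Answer: mhwsk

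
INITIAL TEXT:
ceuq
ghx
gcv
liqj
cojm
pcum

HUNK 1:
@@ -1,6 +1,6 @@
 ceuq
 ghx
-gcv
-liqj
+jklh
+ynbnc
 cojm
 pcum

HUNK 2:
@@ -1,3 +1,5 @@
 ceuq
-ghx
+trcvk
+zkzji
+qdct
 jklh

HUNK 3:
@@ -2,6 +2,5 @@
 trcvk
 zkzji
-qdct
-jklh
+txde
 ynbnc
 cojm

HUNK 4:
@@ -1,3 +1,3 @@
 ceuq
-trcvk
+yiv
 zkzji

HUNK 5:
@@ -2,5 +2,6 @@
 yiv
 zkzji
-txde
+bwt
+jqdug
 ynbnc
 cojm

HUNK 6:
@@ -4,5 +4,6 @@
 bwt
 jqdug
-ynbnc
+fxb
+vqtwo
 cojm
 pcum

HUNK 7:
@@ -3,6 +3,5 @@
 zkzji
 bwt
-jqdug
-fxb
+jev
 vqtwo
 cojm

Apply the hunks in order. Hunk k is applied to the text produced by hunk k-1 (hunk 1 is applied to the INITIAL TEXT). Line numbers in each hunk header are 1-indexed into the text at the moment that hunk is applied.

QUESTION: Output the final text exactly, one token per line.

Hunk 1: at line 1 remove [gcv,liqj] add [jklh,ynbnc] -> 6 lines: ceuq ghx jklh ynbnc cojm pcum
Hunk 2: at line 1 remove [ghx] add [trcvk,zkzji,qdct] -> 8 lines: ceuq trcvk zkzji qdct jklh ynbnc cojm pcum
Hunk 3: at line 2 remove [qdct,jklh] add [txde] -> 7 lines: ceuq trcvk zkzji txde ynbnc cojm pcum
Hunk 4: at line 1 remove [trcvk] add [yiv] -> 7 lines: ceuq yiv zkzji txde ynbnc cojm pcum
Hunk 5: at line 2 remove [txde] add [bwt,jqdug] -> 8 lines: ceuq yiv zkzji bwt jqdug ynbnc cojm pcum
Hunk 6: at line 4 remove [ynbnc] add [fxb,vqtwo] -> 9 lines: ceuq yiv zkzji bwt jqdug fxb vqtwo cojm pcum
Hunk 7: at line 3 remove [jqdug,fxb] add [jev] -> 8 lines: ceuq yiv zkzji bwt jev vqtwo cojm pcum

Answer: ceuq
yiv
zkzji
bwt
jev
vqtwo
cojm
pcum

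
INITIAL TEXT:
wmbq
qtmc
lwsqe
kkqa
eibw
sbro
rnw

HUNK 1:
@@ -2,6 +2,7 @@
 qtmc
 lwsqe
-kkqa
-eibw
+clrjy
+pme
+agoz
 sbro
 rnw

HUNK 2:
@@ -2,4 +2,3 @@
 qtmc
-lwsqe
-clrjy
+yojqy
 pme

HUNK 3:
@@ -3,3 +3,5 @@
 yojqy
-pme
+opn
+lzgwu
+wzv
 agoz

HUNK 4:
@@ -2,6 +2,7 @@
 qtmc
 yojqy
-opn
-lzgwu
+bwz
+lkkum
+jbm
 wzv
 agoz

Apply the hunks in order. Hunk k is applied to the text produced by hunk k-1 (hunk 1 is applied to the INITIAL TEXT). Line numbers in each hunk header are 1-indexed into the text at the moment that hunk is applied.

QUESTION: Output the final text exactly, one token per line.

Hunk 1: at line 2 remove [kkqa,eibw] add [clrjy,pme,agoz] -> 8 lines: wmbq qtmc lwsqe clrjy pme agoz sbro rnw
Hunk 2: at line 2 remove [lwsqe,clrjy] add [yojqy] -> 7 lines: wmbq qtmc yojqy pme agoz sbro rnw
Hunk 3: at line 3 remove [pme] add [opn,lzgwu,wzv] -> 9 lines: wmbq qtmc yojqy opn lzgwu wzv agoz sbro rnw
Hunk 4: at line 2 remove [opn,lzgwu] add [bwz,lkkum,jbm] -> 10 lines: wmbq qtmc yojqy bwz lkkum jbm wzv agoz sbro rnw

Answer: wmbq
qtmc
yojqy
bwz
lkkum
jbm
wzv
agoz
sbro
rnw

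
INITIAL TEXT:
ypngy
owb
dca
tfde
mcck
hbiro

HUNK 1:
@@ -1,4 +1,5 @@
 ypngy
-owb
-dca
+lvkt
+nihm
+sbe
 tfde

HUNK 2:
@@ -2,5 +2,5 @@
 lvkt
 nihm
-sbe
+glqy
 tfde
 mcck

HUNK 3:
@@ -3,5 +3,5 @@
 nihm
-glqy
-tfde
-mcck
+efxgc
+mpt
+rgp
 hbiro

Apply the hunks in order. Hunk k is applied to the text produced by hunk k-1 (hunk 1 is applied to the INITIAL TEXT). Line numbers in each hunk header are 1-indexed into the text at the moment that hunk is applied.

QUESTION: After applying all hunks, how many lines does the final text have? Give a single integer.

Hunk 1: at line 1 remove [owb,dca] add [lvkt,nihm,sbe] -> 7 lines: ypngy lvkt nihm sbe tfde mcck hbiro
Hunk 2: at line 2 remove [sbe] add [glqy] -> 7 lines: ypngy lvkt nihm glqy tfde mcck hbiro
Hunk 3: at line 3 remove [glqy,tfde,mcck] add [efxgc,mpt,rgp] -> 7 lines: ypngy lvkt nihm efxgc mpt rgp hbiro
Final line count: 7

Answer: 7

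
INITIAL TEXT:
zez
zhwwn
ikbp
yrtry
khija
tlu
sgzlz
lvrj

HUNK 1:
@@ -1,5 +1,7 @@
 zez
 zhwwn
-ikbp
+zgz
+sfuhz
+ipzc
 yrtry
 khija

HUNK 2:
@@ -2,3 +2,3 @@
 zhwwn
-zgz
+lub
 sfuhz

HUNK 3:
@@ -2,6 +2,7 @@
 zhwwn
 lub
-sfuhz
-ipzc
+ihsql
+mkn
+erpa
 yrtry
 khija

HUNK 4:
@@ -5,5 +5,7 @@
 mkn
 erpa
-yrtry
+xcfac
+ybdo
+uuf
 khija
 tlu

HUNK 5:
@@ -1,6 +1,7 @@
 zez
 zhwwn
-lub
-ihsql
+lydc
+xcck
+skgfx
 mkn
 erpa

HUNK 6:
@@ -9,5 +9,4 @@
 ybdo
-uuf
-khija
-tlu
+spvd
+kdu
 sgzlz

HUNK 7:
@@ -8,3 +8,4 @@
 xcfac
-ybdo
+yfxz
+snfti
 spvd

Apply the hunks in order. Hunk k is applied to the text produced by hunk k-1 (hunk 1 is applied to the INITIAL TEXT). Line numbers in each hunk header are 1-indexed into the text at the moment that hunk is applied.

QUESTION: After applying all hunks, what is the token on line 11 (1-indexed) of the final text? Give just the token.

Hunk 1: at line 1 remove [ikbp] add [zgz,sfuhz,ipzc] -> 10 lines: zez zhwwn zgz sfuhz ipzc yrtry khija tlu sgzlz lvrj
Hunk 2: at line 2 remove [zgz] add [lub] -> 10 lines: zez zhwwn lub sfuhz ipzc yrtry khija tlu sgzlz lvrj
Hunk 3: at line 2 remove [sfuhz,ipzc] add [ihsql,mkn,erpa] -> 11 lines: zez zhwwn lub ihsql mkn erpa yrtry khija tlu sgzlz lvrj
Hunk 4: at line 5 remove [yrtry] add [xcfac,ybdo,uuf] -> 13 lines: zez zhwwn lub ihsql mkn erpa xcfac ybdo uuf khija tlu sgzlz lvrj
Hunk 5: at line 1 remove [lub,ihsql] add [lydc,xcck,skgfx] -> 14 lines: zez zhwwn lydc xcck skgfx mkn erpa xcfac ybdo uuf khija tlu sgzlz lvrj
Hunk 6: at line 9 remove [uuf,khija,tlu] add [spvd,kdu] -> 13 lines: zez zhwwn lydc xcck skgfx mkn erpa xcfac ybdo spvd kdu sgzlz lvrj
Hunk 7: at line 8 remove [ybdo] add [yfxz,snfti] -> 14 lines: zez zhwwn lydc xcck skgfx mkn erpa xcfac yfxz snfti spvd kdu sgzlz lvrj
Final line 11: spvd

Answer: spvd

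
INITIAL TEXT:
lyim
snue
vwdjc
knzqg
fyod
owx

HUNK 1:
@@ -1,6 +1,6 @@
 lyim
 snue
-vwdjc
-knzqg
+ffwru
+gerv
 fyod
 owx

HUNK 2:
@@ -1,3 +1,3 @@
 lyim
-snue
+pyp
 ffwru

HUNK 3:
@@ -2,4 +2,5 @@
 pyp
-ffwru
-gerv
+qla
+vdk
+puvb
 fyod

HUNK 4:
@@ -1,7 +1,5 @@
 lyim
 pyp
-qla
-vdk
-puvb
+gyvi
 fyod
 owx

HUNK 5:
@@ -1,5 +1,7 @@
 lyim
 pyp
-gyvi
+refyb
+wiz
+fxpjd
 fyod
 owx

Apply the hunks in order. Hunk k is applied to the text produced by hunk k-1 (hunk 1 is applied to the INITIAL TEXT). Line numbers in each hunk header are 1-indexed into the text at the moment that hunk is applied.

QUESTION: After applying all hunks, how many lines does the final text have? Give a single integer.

Answer: 7

Derivation:
Hunk 1: at line 1 remove [vwdjc,knzqg] add [ffwru,gerv] -> 6 lines: lyim snue ffwru gerv fyod owx
Hunk 2: at line 1 remove [snue] add [pyp] -> 6 lines: lyim pyp ffwru gerv fyod owx
Hunk 3: at line 2 remove [ffwru,gerv] add [qla,vdk,puvb] -> 7 lines: lyim pyp qla vdk puvb fyod owx
Hunk 4: at line 1 remove [qla,vdk,puvb] add [gyvi] -> 5 lines: lyim pyp gyvi fyod owx
Hunk 5: at line 1 remove [gyvi] add [refyb,wiz,fxpjd] -> 7 lines: lyim pyp refyb wiz fxpjd fyod owx
Final line count: 7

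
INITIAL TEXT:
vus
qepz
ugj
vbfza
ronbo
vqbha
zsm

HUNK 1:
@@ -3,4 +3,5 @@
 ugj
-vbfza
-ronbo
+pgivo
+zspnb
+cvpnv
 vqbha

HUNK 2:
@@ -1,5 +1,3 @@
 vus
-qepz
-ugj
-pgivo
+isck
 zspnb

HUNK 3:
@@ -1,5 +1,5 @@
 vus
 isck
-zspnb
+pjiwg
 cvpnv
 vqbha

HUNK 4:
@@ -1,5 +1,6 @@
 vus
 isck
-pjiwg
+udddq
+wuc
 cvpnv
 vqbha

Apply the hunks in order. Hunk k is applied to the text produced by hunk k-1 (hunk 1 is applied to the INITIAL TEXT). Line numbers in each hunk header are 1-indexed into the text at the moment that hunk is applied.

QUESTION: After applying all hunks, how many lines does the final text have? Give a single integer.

Hunk 1: at line 3 remove [vbfza,ronbo] add [pgivo,zspnb,cvpnv] -> 8 lines: vus qepz ugj pgivo zspnb cvpnv vqbha zsm
Hunk 2: at line 1 remove [qepz,ugj,pgivo] add [isck] -> 6 lines: vus isck zspnb cvpnv vqbha zsm
Hunk 3: at line 1 remove [zspnb] add [pjiwg] -> 6 lines: vus isck pjiwg cvpnv vqbha zsm
Hunk 4: at line 1 remove [pjiwg] add [udddq,wuc] -> 7 lines: vus isck udddq wuc cvpnv vqbha zsm
Final line count: 7

Answer: 7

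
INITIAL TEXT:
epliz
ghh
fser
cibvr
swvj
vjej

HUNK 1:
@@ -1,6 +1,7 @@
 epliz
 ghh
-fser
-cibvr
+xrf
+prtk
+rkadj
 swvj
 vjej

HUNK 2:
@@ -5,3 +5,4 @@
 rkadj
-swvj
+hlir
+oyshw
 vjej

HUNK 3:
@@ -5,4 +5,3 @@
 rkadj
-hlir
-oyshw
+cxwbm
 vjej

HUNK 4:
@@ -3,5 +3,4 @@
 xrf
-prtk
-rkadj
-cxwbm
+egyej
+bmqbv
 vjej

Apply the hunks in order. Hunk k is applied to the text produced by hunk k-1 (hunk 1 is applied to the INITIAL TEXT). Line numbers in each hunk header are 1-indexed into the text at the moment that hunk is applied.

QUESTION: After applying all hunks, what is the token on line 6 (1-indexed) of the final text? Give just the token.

Hunk 1: at line 1 remove [fser,cibvr] add [xrf,prtk,rkadj] -> 7 lines: epliz ghh xrf prtk rkadj swvj vjej
Hunk 2: at line 5 remove [swvj] add [hlir,oyshw] -> 8 lines: epliz ghh xrf prtk rkadj hlir oyshw vjej
Hunk 3: at line 5 remove [hlir,oyshw] add [cxwbm] -> 7 lines: epliz ghh xrf prtk rkadj cxwbm vjej
Hunk 4: at line 3 remove [prtk,rkadj,cxwbm] add [egyej,bmqbv] -> 6 lines: epliz ghh xrf egyej bmqbv vjej
Final line 6: vjej

Answer: vjej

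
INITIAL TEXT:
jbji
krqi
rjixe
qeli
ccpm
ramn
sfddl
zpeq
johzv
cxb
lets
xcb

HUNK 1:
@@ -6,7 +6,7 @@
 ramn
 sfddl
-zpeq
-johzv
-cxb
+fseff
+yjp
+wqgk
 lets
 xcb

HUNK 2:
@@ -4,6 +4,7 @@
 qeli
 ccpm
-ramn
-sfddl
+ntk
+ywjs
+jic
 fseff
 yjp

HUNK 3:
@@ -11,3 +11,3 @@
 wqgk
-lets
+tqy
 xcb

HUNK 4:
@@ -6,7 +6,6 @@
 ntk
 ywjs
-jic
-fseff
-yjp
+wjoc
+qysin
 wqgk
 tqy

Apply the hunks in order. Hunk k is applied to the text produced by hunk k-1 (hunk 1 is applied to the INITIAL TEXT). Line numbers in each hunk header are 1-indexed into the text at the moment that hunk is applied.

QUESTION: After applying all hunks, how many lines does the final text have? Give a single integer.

Hunk 1: at line 6 remove [zpeq,johzv,cxb] add [fseff,yjp,wqgk] -> 12 lines: jbji krqi rjixe qeli ccpm ramn sfddl fseff yjp wqgk lets xcb
Hunk 2: at line 4 remove [ramn,sfddl] add [ntk,ywjs,jic] -> 13 lines: jbji krqi rjixe qeli ccpm ntk ywjs jic fseff yjp wqgk lets xcb
Hunk 3: at line 11 remove [lets] add [tqy] -> 13 lines: jbji krqi rjixe qeli ccpm ntk ywjs jic fseff yjp wqgk tqy xcb
Hunk 4: at line 6 remove [jic,fseff,yjp] add [wjoc,qysin] -> 12 lines: jbji krqi rjixe qeli ccpm ntk ywjs wjoc qysin wqgk tqy xcb
Final line count: 12

Answer: 12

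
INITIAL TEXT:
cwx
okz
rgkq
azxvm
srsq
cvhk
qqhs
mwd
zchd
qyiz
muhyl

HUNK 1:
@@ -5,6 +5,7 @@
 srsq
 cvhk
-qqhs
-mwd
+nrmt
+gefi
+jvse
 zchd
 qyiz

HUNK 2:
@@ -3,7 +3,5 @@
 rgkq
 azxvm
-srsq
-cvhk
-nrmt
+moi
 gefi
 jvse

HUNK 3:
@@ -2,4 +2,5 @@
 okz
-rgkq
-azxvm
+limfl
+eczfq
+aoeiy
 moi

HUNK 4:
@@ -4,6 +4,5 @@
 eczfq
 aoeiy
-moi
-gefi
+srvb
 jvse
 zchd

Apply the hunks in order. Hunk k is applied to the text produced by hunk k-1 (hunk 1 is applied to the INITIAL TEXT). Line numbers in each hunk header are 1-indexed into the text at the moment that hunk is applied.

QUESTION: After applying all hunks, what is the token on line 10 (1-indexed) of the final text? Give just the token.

Hunk 1: at line 5 remove [qqhs,mwd] add [nrmt,gefi,jvse] -> 12 lines: cwx okz rgkq azxvm srsq cvhk nrmt gefi jvse zchd qyiz muhyl
Hunk 2: at line 3 remove [srsq,cvhk,nrmt] add [moi] -> 10 lines: cwx okz rgkq azxvm moi gefi jvse zchd qyiz muhyl
Hunk 3: at line 2 remove [rgkq,azxvm] add [limfl,eczfq,aoeiy] -> 11 lines: cwx okz limfl eczfq aoeiy moi gefi jvse zchd qyiz muhyl
Hunk 4: at line 4 remove [moi,gefi] add [srvb] -> 10 lines: cwx okz limfl eczfq aoeiy srvb jvse zchd qyiz muhyl
Final line 10: muhyl

Answer: muhyl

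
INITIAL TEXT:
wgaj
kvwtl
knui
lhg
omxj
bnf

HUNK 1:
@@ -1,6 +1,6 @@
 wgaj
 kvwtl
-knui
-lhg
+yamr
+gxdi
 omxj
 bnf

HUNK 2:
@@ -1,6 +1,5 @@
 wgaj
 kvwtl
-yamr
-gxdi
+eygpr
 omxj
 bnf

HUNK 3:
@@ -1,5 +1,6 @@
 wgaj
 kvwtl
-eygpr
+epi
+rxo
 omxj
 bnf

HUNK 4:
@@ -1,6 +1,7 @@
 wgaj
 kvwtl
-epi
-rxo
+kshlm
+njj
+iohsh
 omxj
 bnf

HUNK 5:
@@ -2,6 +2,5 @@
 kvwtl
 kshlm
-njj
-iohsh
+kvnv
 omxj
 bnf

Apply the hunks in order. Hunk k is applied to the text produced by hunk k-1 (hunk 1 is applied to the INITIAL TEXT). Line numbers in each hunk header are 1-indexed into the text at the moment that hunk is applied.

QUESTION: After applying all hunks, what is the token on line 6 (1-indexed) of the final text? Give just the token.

Answer: bnf

Derivation:
Hunk 1: at line 1 remove [knui,lhg] add [yamr,gxdi] -> 6 lines: wgaj kvwtl yamr gxdi omxj bnf
Hunk 2: at line 1 remove [yamr,gxdi] add [eygpr] -> 5 lines: wgaj kvwtl eygpr omxj bnf
Hunk 3: at line 1 remove [eygpr] add [epi,rxo] -> 6 lines: wgaj kvwtl epi rxo omxj bnf
Hunk 4: at line 1 remove [epi,rxo] add [kshlm,njj,iohsh] -> 7 lines: wgaj kvwtl kshlm njj iohsh omxj bnf
Hunk 5: at line 2 remove [njj,iohsh] add [kvnv] -> 6 lines: wgaj kvwtl kshlm kvnv omxj bnf
Final line 6: bnf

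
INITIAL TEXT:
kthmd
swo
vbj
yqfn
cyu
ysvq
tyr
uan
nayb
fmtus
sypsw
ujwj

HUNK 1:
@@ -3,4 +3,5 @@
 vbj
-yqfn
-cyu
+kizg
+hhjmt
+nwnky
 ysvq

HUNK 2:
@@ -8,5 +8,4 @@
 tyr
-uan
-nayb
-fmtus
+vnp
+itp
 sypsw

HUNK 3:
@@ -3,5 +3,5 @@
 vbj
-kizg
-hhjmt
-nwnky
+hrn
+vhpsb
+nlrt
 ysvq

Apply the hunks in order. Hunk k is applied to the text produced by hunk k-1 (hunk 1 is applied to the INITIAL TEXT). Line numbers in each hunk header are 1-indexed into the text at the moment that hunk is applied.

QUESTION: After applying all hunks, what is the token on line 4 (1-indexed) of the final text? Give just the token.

Answer: hrn

Derivation:
Hunk 1: at line 3 remove [yqfn,cyu] add [kizg,hhjmt,nwnky] -> 13 lines: kthmd swo vbj kizg hhjmt nwnky ysvq tyr uan nayb fmtus sypsw ujwj
Hunk 2: at line 8 remove [uan,nayb,fmtus] add [vnp,itp] -> 12 lines: kthmd swo vbj kizg hhjmt nwnky ysvq tyr vnp itp sypsw ujwj
Hunk 3: at line 3 remove [kizg,hhjmt,nwnky] add [hrn,vhpsb,nlrt] -> 12 lines: kthmd swo vbj hrn vhpsb nlrt ysvq tyr vnp itp sypsw ujwj
Final line 4: hrn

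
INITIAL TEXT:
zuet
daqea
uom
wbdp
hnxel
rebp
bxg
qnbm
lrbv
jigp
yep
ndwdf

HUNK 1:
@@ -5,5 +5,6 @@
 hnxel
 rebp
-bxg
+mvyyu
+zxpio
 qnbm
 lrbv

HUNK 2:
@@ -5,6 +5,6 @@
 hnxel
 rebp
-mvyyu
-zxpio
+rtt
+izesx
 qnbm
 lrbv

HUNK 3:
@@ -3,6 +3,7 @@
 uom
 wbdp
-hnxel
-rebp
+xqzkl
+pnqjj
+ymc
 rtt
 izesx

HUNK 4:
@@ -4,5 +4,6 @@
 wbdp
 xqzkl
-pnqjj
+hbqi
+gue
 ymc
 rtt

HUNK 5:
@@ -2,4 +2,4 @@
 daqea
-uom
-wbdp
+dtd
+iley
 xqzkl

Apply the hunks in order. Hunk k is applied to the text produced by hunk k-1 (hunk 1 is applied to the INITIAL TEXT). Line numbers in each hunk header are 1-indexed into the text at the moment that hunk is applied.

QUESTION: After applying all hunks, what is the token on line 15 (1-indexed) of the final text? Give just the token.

Hunk 1: at line 5 remove [bxg] add [mvyyu,zxpio] -> 13 lines: zuet daqea uom wbdp hnxel rebp mvyyu zxpio qnbm lrbv jigp yep ndwdf
Hunk 2: at line 5 remove [mvyyu,zxpio] add [rtt,izesx] -> 13 lines: zuet daqea uom wbdp hnxel rebp rtt izesx qnbm lrbv jigp yep ndwdf
Hunk 3: at line 3 remove [hnxel,rebp] add [xqzkl,pnqjj,ymc] -> 14 lines: zuet daqea uom wbdp xqzkl pnqjj ymc rtt izesx qnbm lrbv jigp yep ndwdf
Hunk 4: at line 4 remove [pnqjj] add [hbqi,gue] -> 15 lines: zuet daqea uom wbdp xqzkl hbqi gue ymc rtt izesx qnbm lrbv jigp yep ndwdf
Hunk 5: at line 2 remove [uom,wbdp] add [dtd,iley] -> 15 lines: zuet daqea dtd iley xqzkl hbqi gue ymc rtt izesx qnbm lrbv jigp yep ndwdf
Final line 15: ndwdf

Answer: ndwdf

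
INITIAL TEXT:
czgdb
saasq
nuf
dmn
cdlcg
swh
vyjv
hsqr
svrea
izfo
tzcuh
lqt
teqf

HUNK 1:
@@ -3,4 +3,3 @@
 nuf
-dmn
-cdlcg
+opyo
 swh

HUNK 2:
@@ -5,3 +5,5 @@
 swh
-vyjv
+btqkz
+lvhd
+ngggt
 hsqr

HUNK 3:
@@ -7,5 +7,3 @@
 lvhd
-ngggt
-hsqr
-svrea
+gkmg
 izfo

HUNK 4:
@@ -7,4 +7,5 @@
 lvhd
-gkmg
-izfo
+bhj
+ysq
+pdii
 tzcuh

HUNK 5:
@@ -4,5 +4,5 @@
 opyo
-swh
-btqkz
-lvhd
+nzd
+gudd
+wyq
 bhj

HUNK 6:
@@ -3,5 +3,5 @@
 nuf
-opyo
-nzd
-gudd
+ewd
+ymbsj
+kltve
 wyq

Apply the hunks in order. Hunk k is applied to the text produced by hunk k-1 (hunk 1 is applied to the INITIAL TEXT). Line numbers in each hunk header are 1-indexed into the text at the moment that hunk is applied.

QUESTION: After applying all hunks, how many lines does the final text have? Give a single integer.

Answer: 13

Derivation:
Hunk 1: at line 3 remove [dmn,cdlcg] add [opyo] -> 12 lines: czgdb saasq nuf opyo swh vyjv hsqr svrea izfo tzcuh lqt teqf
Hunk 2: at line 5 remove [vyjv] add [btqkz,lvhd,ngggt] -> 14 lines: czgdb saasq nuf opyo swh btqkz lvhd ngggt hsqr svrea izfo tzcuh lqt teqf
Hunk 3: at line 7 remove [ngggt,hsqr,svrea] add [gkmg] -> 12 lines: czgdb saasq nuf opyo swh btqkz lvhd gkmg izfo tzcuh lqt teqf
Hunk 4: at line 7 remove [gkmg,izfo] add [bhj,ysq,pdii] -> 13 lines: czgdb saasq nuf opyo swh btqkz lvhd bhj ysq pdii tzcuh lqt teqf
Hunk 5: at line 4 remove [swh,btqkz,lvhd] add [nzd,gudd,wyq] -> 13 lines: czgdb saasq nuf opyo nzd gudd wyq bhj ysq pdii tzcuh lqt teqf
Hunk 6: at line 3 remove [opyo,nzd,gudd] add [ewd,ymbsj,kltve] -> 13 lines: czgdb saasq nuf ewd ymbsj kltve wyq bhj ysq pdii tzcuh lqt teqf
Final line count: 13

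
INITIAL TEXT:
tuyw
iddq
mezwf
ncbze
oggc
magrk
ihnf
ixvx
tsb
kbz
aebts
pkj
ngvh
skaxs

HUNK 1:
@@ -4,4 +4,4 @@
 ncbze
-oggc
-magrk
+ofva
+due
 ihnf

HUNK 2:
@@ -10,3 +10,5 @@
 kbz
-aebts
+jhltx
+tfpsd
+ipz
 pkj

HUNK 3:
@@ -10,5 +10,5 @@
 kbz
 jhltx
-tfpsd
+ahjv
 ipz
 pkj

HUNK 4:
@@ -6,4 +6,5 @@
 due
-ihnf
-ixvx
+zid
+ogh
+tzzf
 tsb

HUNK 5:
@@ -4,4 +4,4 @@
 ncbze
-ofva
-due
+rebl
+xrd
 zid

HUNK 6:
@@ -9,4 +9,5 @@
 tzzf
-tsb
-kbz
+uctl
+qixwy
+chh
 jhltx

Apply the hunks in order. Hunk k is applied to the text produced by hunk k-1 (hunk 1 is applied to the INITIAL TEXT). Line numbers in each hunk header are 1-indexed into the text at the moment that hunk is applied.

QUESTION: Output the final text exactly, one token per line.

Hunk 1: at line 4 remove [oggc,magrk] add [ofva,due] -> 14 lines: tuyw iddq mezwf ncbze ofva due ihnf ixvx tsb kbz aebts pkj ngvh skaxs
Hunk 2: at line 10 remove [aebts] add [jhltx,tfpsd,ipz] -> 16 lines: tuyw iddq mezwf ncbze ofva due ihnf ixvx tsb kbz jhltx tfpsd ipz pkj ngvh skaxs
Hunk 3: at line 10 remove [tfpsd] add [ahjv] -> 16 lines: tuyw iddq mezwf ncbze ofva due ihnf ixvx tsb kbz jhltx ahjv ipz pkj ngvh skaxs
Hunk 4: at line 6 remove [ihnf,ixvx] add [zid,ogh,tzzf] -> 17 lines: tuyw iddq mezwf ncbze ofva due zid ogh tzzf tsb kbz jhltx ahjv ipz pkj ngvh skaxs
Hunk 5: at line 4 remove [ofva,due] add [rebl,xrd] -> 17 lines: tuyw iddq mezwf ncbze rebl xrd zid ogh tzzf tsb kbz jhltx ahjv ipz pkj ngvh skaxs
Hunk 6: at line 9 remove [tsb,kbz] add [uctl,qixwy,chh] -> 18 lines: tuyw iddq mezwf ncbze rebl xrd zid ogh tzzf uctl qixwy chh jhltx ahjv ipz pkj ngvh skaxs

Answer: tuyw
iddq
mezwf
ncbze
rebl
xrd
zid
ogh
tzzf
uctl
qixwy
chh
jhltx
ahjv
ipz
pkj
ngvh
skaxs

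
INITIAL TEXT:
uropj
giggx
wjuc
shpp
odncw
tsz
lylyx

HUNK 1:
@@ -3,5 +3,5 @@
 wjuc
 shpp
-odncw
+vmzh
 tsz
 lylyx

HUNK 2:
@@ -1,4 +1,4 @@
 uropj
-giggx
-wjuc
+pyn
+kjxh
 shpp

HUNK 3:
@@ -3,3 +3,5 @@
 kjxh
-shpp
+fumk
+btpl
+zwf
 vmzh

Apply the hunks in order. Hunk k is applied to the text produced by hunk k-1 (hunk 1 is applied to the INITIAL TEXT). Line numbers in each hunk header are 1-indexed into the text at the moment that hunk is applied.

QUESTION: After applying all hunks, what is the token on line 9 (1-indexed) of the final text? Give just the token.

Hunk 1: at line 3 remove [odncw] add [vmzh] -> 7 lines: uropj giggx wjuc shpp vmzh tsz lylyx
Hunk 2: at line 1 remove [giggx,wjuc] add [pyn,kjxh] -> 7 lines: uropj pyn kjxh shpp vmzh tsz lylyx
Hunk 3: at line 3 remove [shpp] add [fumk,btpl,zwf] -> 9 lines: uropj pyn kjxh fumk btpl zwf vmzh tsz lylyx
Final line 9: lylyx

Answer: lylyx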